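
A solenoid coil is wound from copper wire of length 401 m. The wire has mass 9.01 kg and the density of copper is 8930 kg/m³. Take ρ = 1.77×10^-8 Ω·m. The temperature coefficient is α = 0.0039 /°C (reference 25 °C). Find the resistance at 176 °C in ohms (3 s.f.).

A = m/(density·L) = 9.01/(8930×401) = 2.5161e-06 m²
R = ρL/A = (1.77×10^-8)(401)/(2.5161e-06) = 2.821 Ω
R(176 °C) = 2.821 × (1 + 0.0039×151) = 4.48 Ω

4.48 Ω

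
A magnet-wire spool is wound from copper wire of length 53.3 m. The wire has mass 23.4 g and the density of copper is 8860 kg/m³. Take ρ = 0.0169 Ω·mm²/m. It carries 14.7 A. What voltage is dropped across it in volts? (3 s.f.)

267 V

ρ = 0.0169 Ω·mm²/m = 1.69×10^-8 Ω·m
A = m/(density·L) = 0.0234/(8860×53.3) = 4.9551e-08 m²
R = ρL/A = (1.69×10^-8)(53.3)/(4.9551e-08) = 18.18 Ω
V = IR = 14.7 × 18.18 = 267 V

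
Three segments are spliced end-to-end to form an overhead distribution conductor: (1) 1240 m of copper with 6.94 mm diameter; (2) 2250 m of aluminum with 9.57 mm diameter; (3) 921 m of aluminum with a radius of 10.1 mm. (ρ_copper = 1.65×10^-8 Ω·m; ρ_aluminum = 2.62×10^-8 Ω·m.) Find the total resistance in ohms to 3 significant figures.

Seg 1: A = π(d/2)² = π(3.4700e-03 m)² = 3.783e-05 m²
R_1 = (1.65×10^-8)(1240)/(3.783e-05) = 0.5409 Ω
Seg 2: A = π(d/2)² = π(4.7850e-03 m)² = 7.193e-05 m²
R_2 = (2.62×10^-8)(2250)/(7.193e-05) = 0.8195 Ω
Seg 3: A = πr² = π(1.0100e-02 m)² = 3.205e-04 m²
R_3 = (2.62×10^-8)(921)/(3.205e-04) = 0.0753 Ω
R_total = R_1 + R_2 + R_3 = 1.44 Ω

1.44 Ω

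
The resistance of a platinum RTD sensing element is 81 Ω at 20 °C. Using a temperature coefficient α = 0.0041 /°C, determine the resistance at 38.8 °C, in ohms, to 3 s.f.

ΔT = 38.8 − 20 = 18.8 °C
R = R₀(1 + αΔT) = 81 × (1 + 0.0041×18.8) = 81 × 1.077 = 87.2 Ω

87.2 Ω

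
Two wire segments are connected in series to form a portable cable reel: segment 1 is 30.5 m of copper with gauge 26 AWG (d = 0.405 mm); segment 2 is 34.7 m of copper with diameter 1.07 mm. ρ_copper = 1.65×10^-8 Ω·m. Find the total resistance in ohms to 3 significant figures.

Segment 1: A = π(0.405/2 mm)² = π(2.0250e-04 m)² = 1.288e-07 m²
R₁ = ρL/A = (1.65×10^-8)(30.5)/(1.288e-07) = 3.906 Ω
Segment 2: A = π(d/2)² = π(5.3500e-04 m)² = 8.992e-07 m²
R₂ = (1.65×10^-8)(34.7)/(8.992e-07) = 0.6367 Ω
R = R₁ + R₂ = 4.54 Ω

4.54 Ω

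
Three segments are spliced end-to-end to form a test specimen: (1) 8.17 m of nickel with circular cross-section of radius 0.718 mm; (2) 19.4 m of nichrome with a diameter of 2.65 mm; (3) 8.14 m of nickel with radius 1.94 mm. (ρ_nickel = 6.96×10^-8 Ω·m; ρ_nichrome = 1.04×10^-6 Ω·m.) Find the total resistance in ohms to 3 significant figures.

Seg 1: A = πr² = π(7.1800e-04 m)² = 1.620e-06 m²
R_1 = (6.96×10^-8)(8.17)/(1.620e-06) = 0.3511 Ω
Seg 2: A = π(d/2)² = π(1.3250e-03 m)² = 5.515e-06 m²
R_2 = (1.04×10^-6)(19.4)/(5.515e-06) = 3.658 Ω
Seg 3: A = πr² = π(1.9400e-03 m)² = 1.182e-05 m²
R_3 = (6.96×10^-8)(8.14)/(1.182e-05) = 0.04792 Ω
R_total = R_1 + R_2 + R_3 = 4.06 Ω

4.06 Ω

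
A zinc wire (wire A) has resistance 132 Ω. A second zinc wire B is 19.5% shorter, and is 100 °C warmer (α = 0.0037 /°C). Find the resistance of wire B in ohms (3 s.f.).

146 Ω

R ∝ ρL/d² with ρ ∝ (1+αΔT), so R_B/R_A = (1 − 19.5/100) × (1 + 0.0037×100)
= 0.805 × 1.37 = 1.103
R_B = 1.103 × 132 = 146 Ω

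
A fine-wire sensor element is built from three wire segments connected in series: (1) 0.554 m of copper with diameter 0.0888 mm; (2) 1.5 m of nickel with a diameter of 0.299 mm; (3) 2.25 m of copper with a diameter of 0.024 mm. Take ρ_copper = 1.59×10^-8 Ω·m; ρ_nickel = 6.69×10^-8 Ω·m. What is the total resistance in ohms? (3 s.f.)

81.9 Ω

Seg 1: A = π(d/2)² = π(4.4400e-05 m)² = 6.193e-09 m²
R_1 = (1.59×10^-8)(0.554)/(6.193e-09) = 1.422 Ω
Seg 2: A = π(d/2)² = π(1.4950e-04 m)² = 7.022e-08 m²
R_2 = (6.69×10^-8)(1.5)/(7.022e-08) = 1.429 Ω
Seg 3: A = π(d/2)² = π(1.2000e-05 m)² = 4.524e-10 m²
R_3 = (1.59×10^-8)(2.25)/(4.524e-10) = 79.08 Ω
R_total = R_1 + R_2 + R_3 = 81.9 Ω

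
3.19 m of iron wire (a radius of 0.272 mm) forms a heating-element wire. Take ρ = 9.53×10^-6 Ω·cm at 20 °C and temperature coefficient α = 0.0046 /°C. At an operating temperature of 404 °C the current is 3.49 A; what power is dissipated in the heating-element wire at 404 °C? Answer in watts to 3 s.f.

44.1 W

ρ = 9.53×10^-6 Ω·cm = 9.53×10^-8 Ω·m
A = πr² = π(2.7200e-04 m)² = 2.324e-07 m²
R₍20₎ = ρL/A = (9.53×10^-8)(3.19)/(2.324e-07) = 1.308 Ω
R₍404₎ = R₍20₎(1 + αΔT) = 1.308 × (1 + 0.0046×384) = 3.618 Ω
P = I²R = (3.49)² × 3.618 = 44.1 W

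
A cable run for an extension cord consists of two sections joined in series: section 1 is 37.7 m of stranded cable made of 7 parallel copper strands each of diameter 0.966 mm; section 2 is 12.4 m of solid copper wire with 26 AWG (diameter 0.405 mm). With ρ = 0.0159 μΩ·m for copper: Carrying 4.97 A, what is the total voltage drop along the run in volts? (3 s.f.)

ρ = 0.0159 μΩ·m = 1.59×10^-8 Ω·m
Section 1: A_strand = π(4.8300e-04)² = 7.329e-07 m²; R₁ = ρL/(N·A_s) = (1.59×10^-8)(37.7)/(7×7.329e-07) = 0.1168 Ω
Section 2: A = π(0.405/2 mm)² = π(2.0250e-04 m)² = 1.288e-07 m²
R₂ = (1.59×10^-8)(12.4)/(1.288e-07) = 1.53 Ω
R = R₁ + R₂ = 1.647 Ω
V = IR = 4.97 × 1.647 = 8.19 V

8.19 V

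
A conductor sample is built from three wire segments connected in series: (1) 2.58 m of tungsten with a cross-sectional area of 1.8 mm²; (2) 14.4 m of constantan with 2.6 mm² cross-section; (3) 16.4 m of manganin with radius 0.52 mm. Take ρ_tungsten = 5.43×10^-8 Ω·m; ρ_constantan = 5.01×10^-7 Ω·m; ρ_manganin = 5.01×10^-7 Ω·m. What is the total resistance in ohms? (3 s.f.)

12.5 Ω

Seg 1: A = 1.8 mm² = 1.800e-06 m²
R_1 = (5.43×10^-8)(2.58)/(1.800e-06) = 0.07783 Ω
Seg 2: A = 2.6 mm² = 2.600e-06 m²
R_2 = (5.01×10^-7)(14.4)/(2.600e-06) = 2.775 Ω
Seg 3: A = πr² = π(5.2000e-04 m)² = 8.495e-07 m²
R_3 = (5.01×10^-7)(16.4)/(8.495e-07) = 9.672 Ω
R_total = R_1 + R_2 + R_3 = 12.5 Ω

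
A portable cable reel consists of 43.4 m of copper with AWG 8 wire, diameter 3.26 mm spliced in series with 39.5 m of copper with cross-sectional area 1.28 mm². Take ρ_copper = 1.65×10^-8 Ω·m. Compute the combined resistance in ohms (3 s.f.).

Segment 1: A = π(3.26/2 mm)² = π(1.6300e-03 m)² = 8.347e-06 m²
R₁ = ρL/A = (1.65×10^-8)(43.4)/(8.347e-06) = 0.08579 Ω
Segment 2: A = 1.28 mm² = 1.280e-06 m²
R₂ = (1.65×10^-8)(39.5)/(1.280e-06) = 0.5092 Ω
R = R₁ + R₂ = 0.595 Ω

0.595 Ω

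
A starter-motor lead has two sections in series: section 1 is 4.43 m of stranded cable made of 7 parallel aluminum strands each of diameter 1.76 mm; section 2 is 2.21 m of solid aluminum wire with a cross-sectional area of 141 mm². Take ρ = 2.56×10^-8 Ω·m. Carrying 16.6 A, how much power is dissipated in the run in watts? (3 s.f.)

Section 1: A_strand = π(8.8000e-04)² = 2.433e-06 m²; R₁ = ρL/(N·A_s) = (2.56×10^-8)(4.43)/(7×2.433e-06) = 0.006659 Ω
Section 2: A = 141 mm² = 1.410e-04 m²
R₂ = (2.56×10^-8)(2.21)/(1.410e-04) = 4.012×10^-4 Ω
R = R₁ + R₂ = 0.007061 Ω
P = I²R = (16.6)² × 0.007061 = 1.95 W

1.95 W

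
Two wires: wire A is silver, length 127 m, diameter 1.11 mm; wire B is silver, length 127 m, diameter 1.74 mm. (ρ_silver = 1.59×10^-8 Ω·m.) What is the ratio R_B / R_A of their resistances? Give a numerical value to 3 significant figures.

0.407

R ∝ ρL/d², so R_B/R_A = (d_A/d_B)²
= (1.11/1.74)² = 0.407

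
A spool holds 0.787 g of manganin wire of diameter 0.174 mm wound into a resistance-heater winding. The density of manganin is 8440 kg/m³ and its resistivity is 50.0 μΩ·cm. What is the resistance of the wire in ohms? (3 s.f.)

ρ = 50.0 μΩ·cm = 5.00×10^-7 Ω·m
A = π(d/2)² = π(8.7000e-05 m)² = 2.3779e-08 m²
L = m/(density·A) = 7.870×10^-4/(8440×2.3779e-08) = 3.921 m
R = ρL/A = (5.00×10^-7)(3.921)/(2.3779e-08) = 82.5 Ω

82.5 Ω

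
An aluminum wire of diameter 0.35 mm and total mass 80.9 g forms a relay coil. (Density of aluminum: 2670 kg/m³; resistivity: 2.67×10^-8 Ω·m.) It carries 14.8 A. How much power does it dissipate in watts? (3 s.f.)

19100 W

A = π(d/2)² = π(1.7500e-04 m)² = 9.6211e-08 m²
L = m/(density·A) = 0.0809/(2670×9.6211e-08) = 314.9 m
R = ρL/A = (2.67×10^-8)(314.9)/(9.6211e-08) = 87.4 Ω
P = I²R = (14.8)² × 87.4 = 19100 W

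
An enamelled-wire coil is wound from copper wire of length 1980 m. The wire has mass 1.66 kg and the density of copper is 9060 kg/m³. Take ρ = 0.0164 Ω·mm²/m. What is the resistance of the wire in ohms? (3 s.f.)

351 Ω

ρ = 0.0164 Ω·mm²/m = 1.64×10^-8 Ω·m
A = m/(density·L) = 1.66/(9060×1980) = 9.2537e-08 m²
R = ρL/A = (1.64×10^-8)(1980)/(9.2537e-08) = 351 Ω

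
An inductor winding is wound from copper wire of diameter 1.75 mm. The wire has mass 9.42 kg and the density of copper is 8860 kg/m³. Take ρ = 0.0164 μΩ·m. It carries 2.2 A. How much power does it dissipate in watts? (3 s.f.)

ρ = 0.0164 μΩ·m = 1.64×10^-8 Ω·m
A = π(d/2)² = π(8.7500e-04 m)² = 2.4053e-06 m²
L = m/(density·A) = 9.42/(8860×2.4053e-06) = 442 m
R = ρL/A = (1.64×10^-8)(442)/(2.4053e-06) = 3.014 Ω
P = I²R = (2.2)² × 3.014 = 14.6 W

14.6 W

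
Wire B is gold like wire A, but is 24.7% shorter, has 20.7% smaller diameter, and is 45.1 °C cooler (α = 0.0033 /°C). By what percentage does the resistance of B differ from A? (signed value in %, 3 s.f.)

1.92%

R ∝ ρL/d² with ρ ∝ (1+αΔT), so R_B/R_A = (1 − 24.7/100) × (1 − 20.7/100)⁻² × (1 − 0.0033×45.1)
= 0.753 × 1.59 × 0.8512 = 1.019
(R_B − R_A)/R_A = 1.019 − 1 = 1.92%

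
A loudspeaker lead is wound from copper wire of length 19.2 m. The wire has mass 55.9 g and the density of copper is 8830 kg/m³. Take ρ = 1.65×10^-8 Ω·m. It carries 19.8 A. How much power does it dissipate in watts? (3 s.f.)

377 W

A = m/(density·L) = 0.0559/(8830×19.2) = 3.2972e-07 m²
R = ρL/A = (1.65×10^-8)(19.2)/(3.2972e-07) = 0.9608 Ω
P = I²R = (19.8)² × 0.9608 = 377 W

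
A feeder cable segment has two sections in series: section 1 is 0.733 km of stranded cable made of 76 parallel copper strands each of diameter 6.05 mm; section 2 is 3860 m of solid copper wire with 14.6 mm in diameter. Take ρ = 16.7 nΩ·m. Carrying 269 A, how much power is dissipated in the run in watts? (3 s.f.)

ρ = 16.7 nΩ·m = 1.67×10^-8 Ω·m
Section 1: A_strand = π(3.0250e-03)² = 2.875e-05 m²; R₁ = ρL/(N·A_s) = (1.67×10^-8)(733)/(76×2.875e-05) = 0.005603 Ω
Section 2: A = π(d/2)² = π(7.3000e-03 m)² = 1.674e-04 m²
R₂ = (1.67×10^-8)(3860)/(1.674e-04) = 0.385 Ω
R = R₁ + R₂ = 0.3906 Ω
P = I²R = (269)² × 0.3906 = 28300 W

28300 W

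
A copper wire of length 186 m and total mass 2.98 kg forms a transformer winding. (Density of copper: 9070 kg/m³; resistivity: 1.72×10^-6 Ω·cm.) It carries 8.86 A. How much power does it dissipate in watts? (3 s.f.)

ρ = 1.72×10^-6 Ω·cm = 1.72×10^-8 Ω·m
A = m/(density·L) = 2.98/(9070×186) = 1.7664e-06 m²
R = ρL/A = (1.72×10^-8)(186)/(1.7664e-06) = 1.811 Ω
P = I²R = (8.86)² × 1.811 = 142 W

142 W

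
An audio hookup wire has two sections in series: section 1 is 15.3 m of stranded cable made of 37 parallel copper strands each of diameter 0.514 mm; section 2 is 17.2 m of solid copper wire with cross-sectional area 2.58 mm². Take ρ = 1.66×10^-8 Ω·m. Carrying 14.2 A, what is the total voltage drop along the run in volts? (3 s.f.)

2.04 V

Section 1: A_strand = π(2.5700e-04)² = 2.075e-07 m²; R₁ = ρL/(N·A_s) = (1.66×10^-8)(15.3)/(37×2.075e-07) = 0.03308 Ω
Section 2: A = 2.58 mm² = 2.580e-06 m²
R₂ = (1.66×10^-8)(17.2)/(2.580e-06) = 0.1107 Ω
R = R₁ + R₂ = 0.1437 Ω
V = IR = 14.2 × 0.1437 = 2.04 V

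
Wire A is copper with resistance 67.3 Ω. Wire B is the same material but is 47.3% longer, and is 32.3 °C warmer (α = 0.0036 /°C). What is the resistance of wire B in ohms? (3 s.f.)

R ∝ ρL/d² with ρ ∝ (1+αΔT), so R_B/R_A = (1 + 47.3/100) × (1 + 0.0036×32.3)
= 1.473 × 1.116 = 1.644
R_B = 1.644 × 67.3 = 111 Ω

111 Ω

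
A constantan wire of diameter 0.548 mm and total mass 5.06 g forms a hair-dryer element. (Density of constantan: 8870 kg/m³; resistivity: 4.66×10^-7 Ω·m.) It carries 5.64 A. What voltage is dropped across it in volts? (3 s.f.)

27.0 V

A = π(d/2)² = π(2.7400e-04 m)² = 2.3586e-07 m²
L = m/(density·A) = 0.00506/(8870×2.3586e-07) = 2.419 m
R = ρL/A = (4.66×10^-7)(2.419)/(2.3586e-07) = 4.779 Ω
V = IR = 5.64 × 4.779 = 27.0 V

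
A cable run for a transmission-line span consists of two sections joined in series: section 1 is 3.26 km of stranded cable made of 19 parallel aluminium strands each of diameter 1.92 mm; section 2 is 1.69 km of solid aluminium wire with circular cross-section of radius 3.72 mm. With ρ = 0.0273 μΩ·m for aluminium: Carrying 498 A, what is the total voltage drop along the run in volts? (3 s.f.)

ρ = 0.0273 μΩ·m = 2.73×10^-8 Ω·m
Section 1: A_strand = π(9.6000e-04)² = 2.895e-06 m²; R₁ = ρL/(N·A_s) = (2.73×10^-8)(3260)/(19×2.895e-06) = 1.618 Ω
Section 2: A = πr² = π(3.7200e-03 m)² = 4.347e-05 m²
R₂ = (2.73×10^-8)(1690)/(4.347e-05) = 1.061 Ω
R = R₁ + R₂ = 2.679 Ω
V = IR = 498 × 2.679 = 1330 V

1330 V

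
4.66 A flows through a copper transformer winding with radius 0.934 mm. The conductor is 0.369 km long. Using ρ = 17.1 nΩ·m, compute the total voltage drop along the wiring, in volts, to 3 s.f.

ρ = 17.1 nΩ·m = 1.71×10^-8 Ω·m
A = πr² = π(9.3400e-04 m)² = 2.741e-06 m²
R = ρL/A = (1.71×10^-8)(369)/(2.741e-06) = 2.302 Ω
V = IR = 4.66 × 2.302 = 10.7 V

10.7 V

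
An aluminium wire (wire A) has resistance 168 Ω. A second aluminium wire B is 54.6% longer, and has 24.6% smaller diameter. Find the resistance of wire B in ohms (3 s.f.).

R ∝ L/d², so R_B/R_A = (1 + 54.6/100) × (1 − 24.6/100)⁻²
= 1.546 × 1.759 = 2.719
R_B = 2.719 × 168 = 457 Ω

457 Ω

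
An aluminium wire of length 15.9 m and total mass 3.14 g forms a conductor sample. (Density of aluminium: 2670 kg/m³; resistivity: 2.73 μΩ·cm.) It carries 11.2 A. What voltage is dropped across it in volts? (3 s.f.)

ρ = 2.73 μΩ·cm = 2.73×10^-8 Ω·m
A = m/(density·L) = 0.00314/(2670×15.9) = 7.3964e-08 m²
R = ρL/A = (2.73×10^-8)(15.9)/(7.3964e-08) = 5.869 Ω
V = IR = 11.2 × 5.869 = 65.7 V

65.7 V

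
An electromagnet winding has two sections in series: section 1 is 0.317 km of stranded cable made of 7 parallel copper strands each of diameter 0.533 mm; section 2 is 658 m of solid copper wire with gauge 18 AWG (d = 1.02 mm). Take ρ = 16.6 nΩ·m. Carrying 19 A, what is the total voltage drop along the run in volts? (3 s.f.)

ρ = 16.6 nΩ·m = 1.66×10^-8 Ω·m
Section 1: A_strand = π(2.6650e-04)² = 2.231e-07 m²; R₁ = ρL/(N·A_s) = (1.66×10^-8)(317)/(7×2.231e-07) = 3.369 Ω
Section 2: A = π(1.02/2 mm)² = π(5.1000e-04 m)² = 8.171e-07 m²
R₂ = (1.66×10^-8)(658)/(8.171e-07) = 13.37 Ω
R = R₁ + R₂ = 16.74 Ω
V = IR = 19 × 16.74 = 318 V

318 V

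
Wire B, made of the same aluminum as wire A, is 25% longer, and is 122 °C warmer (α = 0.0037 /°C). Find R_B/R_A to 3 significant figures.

1.81

R ∝ ρL/d² with ρ ∝ (1+αΔT), so R_B/R_A = (1 + 25/100) × (1 + 0.0037×122)
= 1.25 × 1.451 = 1.81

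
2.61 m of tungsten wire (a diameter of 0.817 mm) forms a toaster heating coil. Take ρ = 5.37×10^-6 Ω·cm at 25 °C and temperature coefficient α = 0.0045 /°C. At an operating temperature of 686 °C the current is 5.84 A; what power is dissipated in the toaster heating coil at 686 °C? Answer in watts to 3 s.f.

ρ = 5.37×10^-6 Ω·cm = 5.37×10^-8 Ω·m
A = π(d/2)² = π(4.0850e-04 m)² = 5.242e-07 m²
R₍25₎ = ρL/A = (5.37×10^-8)(2.61)/(5.242e-07) = 0.2674 Ω
R₍686₎ = R₍25₎(1 + αΔT) = 0.2674 × (1 + 0.0045×661) = 1.063 Ω
P = I²R = (5.84)² × 1.063 = 36.2 W

36.2 W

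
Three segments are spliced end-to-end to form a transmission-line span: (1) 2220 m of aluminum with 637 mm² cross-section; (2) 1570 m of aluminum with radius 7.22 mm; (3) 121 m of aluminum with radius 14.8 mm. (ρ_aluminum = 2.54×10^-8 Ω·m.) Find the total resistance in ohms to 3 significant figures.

0.336 Ω

Seg 1: A = 637 mm² = 6.370e-04 m²
R_1 = (2.54×10^-8)(2220)/(6.370e-04) = 0.08852 Ω
Seg 2: A = πr² = π(7.2200e-03 m)² = 1.638e-04 m²
R_2 = (2.54×10^-8)(1570)/(1.638e-04) = 0.2435 Ω
Seg 3: A = πr² = π(1.4800e-02 m)² = 6.881e-04 m²
R_3 = (2.54×10^-8)(121)/(6.881e-04) = 0.004466 Ω
R_total = R_1 + R_2 + R_3 = 0.336 Ω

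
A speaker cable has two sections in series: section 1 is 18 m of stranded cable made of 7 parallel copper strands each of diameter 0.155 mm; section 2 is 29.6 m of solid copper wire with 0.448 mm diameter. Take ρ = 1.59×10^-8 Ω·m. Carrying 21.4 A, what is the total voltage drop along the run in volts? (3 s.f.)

Section 1: A_strand = π(7.7500e-05)² = 1.887e-08 m²; R₁ = ρL/(N·A_s) = (1.59×10^-8)(18)/(7×1.887e-08) = 2.167 Ω
Section 2: A = π(d/2)² = π(2.2400e-04 m)² = 1.576e-07 m²
R₂ = (1.59×10^-8)(29.6)/(1.576e-07) = 2.986 Ω
R = R₁ + R₂ = 5.152 Ω
V = IR = 21.4 × 5.152 = 110 V

110 V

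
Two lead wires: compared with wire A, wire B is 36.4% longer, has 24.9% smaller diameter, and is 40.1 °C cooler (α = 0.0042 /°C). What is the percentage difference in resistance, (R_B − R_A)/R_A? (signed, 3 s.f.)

101%

R ∝ ρL/d² with ρ ∝ (1+αΔT), so R_B/R_A = (1 + 36.4/100) × (1 − 24.9/100)⁻² × (1 − 0.0042×40.1)
= 1.364 × 1.773 × 0.8316 = 2.011
(R_B − R_A)/R_A = 2.011 − 1 = 101%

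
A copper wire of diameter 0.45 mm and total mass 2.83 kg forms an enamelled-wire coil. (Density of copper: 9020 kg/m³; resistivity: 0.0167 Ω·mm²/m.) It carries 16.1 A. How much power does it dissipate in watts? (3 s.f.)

ρ = 0.0167 Ω·mm²/m = 1.67×10^-8 Ω·m
A = π(d/2)² = π(2.2500e-04 m)² = 1.5904e-07 m²
L = m/(density·A) = 2.83/(9020×1.5904e-07) = 1973 m
R = ρL/A = (1.67×10^-8)(1973)/(1.5904e-07) = 207.1 Ω
P = I²R = (16.1)² × 207.1 = 53700 W

53700 W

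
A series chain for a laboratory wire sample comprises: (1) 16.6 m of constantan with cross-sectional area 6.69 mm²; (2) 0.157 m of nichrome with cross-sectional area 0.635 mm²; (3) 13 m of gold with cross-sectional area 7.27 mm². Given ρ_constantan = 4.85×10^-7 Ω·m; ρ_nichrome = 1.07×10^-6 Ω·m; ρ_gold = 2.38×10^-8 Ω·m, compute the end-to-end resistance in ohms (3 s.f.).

1.51 Ω

Seg 1: A = 6.69 mm² = 6.690e-06 m²
R_1 = (4.85×10^-7)(16.6)/(6.690e-06) = 1.203 Ω
Seg 2: A = 0.635 mm² = 6.350e-07 m²
R_2 = (1.07×10^-6)(0.157)/(6.350e-07) = 0.2646 Ω
Seg 3: A = 7.27 mm² = 7.270e-06 m²
R_3 = (2.38×10^-8)(13)/(7.270e-06) = 0.04256 Ω
R_total = R_1 + R_2 + R_3 = 1.51 Ω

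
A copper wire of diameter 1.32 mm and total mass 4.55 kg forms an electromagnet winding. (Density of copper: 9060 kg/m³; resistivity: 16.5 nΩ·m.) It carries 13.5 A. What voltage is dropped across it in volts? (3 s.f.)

ρ = 16.5 nΩ·m = 1.65×10^-8 Ω·m
A = π(d/2)² = π(6.6000e-04 m)² = 1.3685e-06 m²
L = m/(density·A) = 4.55/(9060×1.3685e-06) = 367 m
R = ρL/A = (1.65×10^-8)(367)/(1.3685e-06) = 4.425 Ω
V = IR = 13.5 × 4.425 = 59.7 V

59.7 V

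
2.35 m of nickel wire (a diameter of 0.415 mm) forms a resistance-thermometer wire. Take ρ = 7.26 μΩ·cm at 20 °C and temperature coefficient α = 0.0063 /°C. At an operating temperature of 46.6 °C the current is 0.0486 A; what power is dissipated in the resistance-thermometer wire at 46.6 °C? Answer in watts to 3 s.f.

ρ = 7.26 μΩ·cm = 7.26×10^-8 Ω·m
A = π(d/2)² = π(2.0750e-04 m)² = 1.353e-07 m²
R₍20₎ = ρL/A = (7.26×10^-8)(2.35)/(1.353e-07) = 1.261 Ω
R₍46.6₎ = R₍20₎(1 + αΔT) = 1.261 × (1 + 0.0063×26.6) = 1.473 Ω
P = I²R = (0.0486)² × 1.473 = 0.00348 W

0.00348 W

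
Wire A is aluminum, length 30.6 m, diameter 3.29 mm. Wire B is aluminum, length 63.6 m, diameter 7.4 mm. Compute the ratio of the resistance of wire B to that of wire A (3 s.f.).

R ∝ ρL/d², so R_B/R_A = (L_B/L_A) × (d_A/d_B)²
= (63.6/30.6) × (3.29/7.4)² = 0.411

0.411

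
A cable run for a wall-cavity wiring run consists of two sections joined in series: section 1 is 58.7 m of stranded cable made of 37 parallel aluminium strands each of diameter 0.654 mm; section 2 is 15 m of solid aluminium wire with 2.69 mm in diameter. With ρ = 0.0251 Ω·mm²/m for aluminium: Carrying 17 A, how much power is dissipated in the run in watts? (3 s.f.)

53.4 W

ρ = 0.0251 Ω·mm²/m = 2.51×10^-8 Ω·m
Section 1: A_strand = π(3.2700e-04)² = 3.359e-07 m²; R₁ = ρL/(N·A_s) = (2.51×10^-8)(58.7)/(37×3.359e-07) = 0.1185 Ω
Section 2: A = π(d/2)² = π(1.3450e-03 m)² = 5.683e-06 m²
R₂ = (2.51×10^-8)(15)/(5.683e-06) = 0.06625 Ω
R = R₁ + R₂ = 0.1848 Ω
P = I²R = (17)² × 0.1848 = 53.4 W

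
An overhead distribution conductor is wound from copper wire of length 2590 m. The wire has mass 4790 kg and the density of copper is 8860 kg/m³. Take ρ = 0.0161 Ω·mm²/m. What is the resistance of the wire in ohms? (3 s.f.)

0.200 Ω

ρ = 0.0161 Ω·mm²/m = 1.61×10^-8 Ω·m
A = m/(density·L) = 4790/(8860×2590) = 2.0874e-04 m²
R = ρL/A = (1.61×10^-8)(2590)/(2.0874e-04) = 0.200 Ω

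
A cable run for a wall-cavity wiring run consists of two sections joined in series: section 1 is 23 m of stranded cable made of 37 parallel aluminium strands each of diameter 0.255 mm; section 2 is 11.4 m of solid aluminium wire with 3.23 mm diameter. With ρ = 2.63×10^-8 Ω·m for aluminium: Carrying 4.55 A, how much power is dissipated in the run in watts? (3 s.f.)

7.38 W

Section 1: A_strand = π(1.2750e-04)² = 5.107e-08 m²; R₁ = ρL/(N·A_s) = (2.63×10^-8)(23)/(37×5.107e-08) = 0.3201 Ω
Section 2: A = π(d/2)² = π(1.6150e-03 m)² = 8.194e-06 m²
R₂ = (2.63×10^-8)(11.4)/(8.194e-06) = 0.03659 Ω
R = R₁ + R₂ = 0.3567 Ω
P = I²R = (4.55)² × 0.3567 = 7.38 W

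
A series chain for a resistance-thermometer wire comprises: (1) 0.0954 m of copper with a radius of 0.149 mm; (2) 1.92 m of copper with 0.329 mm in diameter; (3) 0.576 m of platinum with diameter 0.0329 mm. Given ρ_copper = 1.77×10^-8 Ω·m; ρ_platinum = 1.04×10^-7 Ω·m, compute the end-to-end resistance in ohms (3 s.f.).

Seg 1: A = πr² = π(1.4900e-04 m)² = 6.975e-08 m²
R_1 = (1.77×10^-8)(0.0954)/(6.975e-08) = 0.02421 Ω
Seg 2: A = π(d/2)² = π(1.6450e-04 m)² = 8.501e-08 m²
R_2 = (1.77×10^-8)(1.92)/(8.501e-08) = 0.3998 Ω
Seg 3: A = π(d/2)² = π(1.6450e-05 m)² = 8.501e-10 m²
R_3 = (1.04×10^-7)(0.576)/(8.501e-10) = 70.47 Ω
R_total = R_1 + R_2 + R_3 = 70.9 Ω

70.9 Ω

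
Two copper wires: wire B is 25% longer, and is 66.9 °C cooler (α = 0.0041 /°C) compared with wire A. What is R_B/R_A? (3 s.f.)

R ∝ ρL/d² with ρ ∝ (1+αΔT), so R_B/R_A = (1 + 25/100) × (1 − 0.0041×66.9)
= 1.25 × 0.7257 = 0.907

0.907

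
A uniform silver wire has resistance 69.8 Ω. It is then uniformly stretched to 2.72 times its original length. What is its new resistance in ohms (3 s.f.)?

Volume constant ⇒ A' = A/k with k = 2.72. R' = ρ(kL)/(A/k) = k²R.
R' = 7.398 × 69.8 = 516 Ω

516 Ω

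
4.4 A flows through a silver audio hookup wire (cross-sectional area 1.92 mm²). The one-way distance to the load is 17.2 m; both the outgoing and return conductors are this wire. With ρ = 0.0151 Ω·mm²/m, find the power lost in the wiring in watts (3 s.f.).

5.24 W

ρ = 0.0151 Ω·mm²/m = 1.51×10^-8 Ω·m
A = 1.92 mm² = 1.920e-06 m²
Total conductor length (both ways) L = 2 × 17.2 = 34.4 m
R = ρL/A = (1.51×10^-8)(34.4)/(1.920e-06) = 0.2705 Ω
P = I²R = (4.4)² × 0.2705 = 5.24 W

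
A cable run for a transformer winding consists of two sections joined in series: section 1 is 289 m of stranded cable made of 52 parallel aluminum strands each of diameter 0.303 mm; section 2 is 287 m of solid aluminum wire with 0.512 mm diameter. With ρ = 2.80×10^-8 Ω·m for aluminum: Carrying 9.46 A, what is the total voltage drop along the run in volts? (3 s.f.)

Section 1: A_strand = π(1.5150e-04)² = 7.211e-08 m²; R₁ = ρL/(N·A_s) = (2.80×10^-8)(289)/(52×7.211e-08) = 2.158 Ω
Section 2: A = π(d/2)² = π(2.5600e-04 m)² = 2.059e-07 m²
R₂ = (2.80×10^-8)(287)/(2.059e-07) = 39.03 Ω
R = R₁ + R₂ = 41.19 Ω
V = IR = 9.46 × 41.19 = 390 V

390 V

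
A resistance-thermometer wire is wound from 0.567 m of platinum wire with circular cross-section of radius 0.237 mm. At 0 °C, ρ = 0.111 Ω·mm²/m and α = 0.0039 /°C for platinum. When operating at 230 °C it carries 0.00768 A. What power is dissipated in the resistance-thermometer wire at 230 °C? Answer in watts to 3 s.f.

3.99×10^-5 W

ρ = 0.111 Ω·mm²/m = 1.11×10^-7 Ω·m
A = πr² = π(2.3700e-04 m)² = 1.765e-07 m²
R₍0₎ = ρL/A = (1.11×10^-7)(0.567)/(1.765e-07) = 0.3567 Ω
R₍230₎ = R₍0₎(1 + αΔT) = 0.3567 × (1 + 0.0039×230) = 0.6766 Ω
P = I²R = (0.00768)² × 0.6766 = 3.99×10^-5 W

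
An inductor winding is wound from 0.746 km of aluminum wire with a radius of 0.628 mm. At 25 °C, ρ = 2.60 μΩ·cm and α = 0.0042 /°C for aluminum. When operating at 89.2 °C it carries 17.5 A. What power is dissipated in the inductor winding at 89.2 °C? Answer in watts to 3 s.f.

ρ = 2.60 μΩ·cm = 2.60×10^-8 Ω·m
A = πr² = π(6.2800e-04 m)² = 1.239e-06 m²
R₍25₎ = ρL/A = (2.60×10^-8)(746)/(1.239e-06) = 15.65 Ω
R₍89.2₎ = R₍25₎(1 + αΔT) = 15.65 × (1 + 0.0042×64.2) = 19.88 Ω
P = I²R = (17.5)² × 19.88 = 6090 W

6090 W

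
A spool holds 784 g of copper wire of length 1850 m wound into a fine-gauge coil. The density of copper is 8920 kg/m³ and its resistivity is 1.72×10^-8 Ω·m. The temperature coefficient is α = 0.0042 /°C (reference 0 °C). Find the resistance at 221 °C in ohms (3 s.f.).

1290 Ω

A = m/(density·L) = 0.784/(8920×1850) = 4.7509e-08 m²
R = ρL/A = (1.72×10^-8)(1850)/(4.7509e-08) = 669.8 Ω
R(221 °C) = 669.8 × (1 + 0.0042×221) = 1290 Ω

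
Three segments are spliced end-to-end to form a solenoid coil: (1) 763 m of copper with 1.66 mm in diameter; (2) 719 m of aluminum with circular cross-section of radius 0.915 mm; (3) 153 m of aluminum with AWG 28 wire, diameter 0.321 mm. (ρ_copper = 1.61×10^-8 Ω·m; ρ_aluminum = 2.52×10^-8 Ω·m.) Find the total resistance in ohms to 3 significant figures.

Seg 1: A = π(d/2)² = π(8.3000e-04 m)² = 2.164e-06 m²
R_1 = (1.61×10^-8)(763)/(2.164e-06) = 5.676 Ω
Seg 2: A = πr² = π(9.1500e-04 m)² = 2.630e-06 m²
R_2 = (2.52×10^-8)(719)/(2.630e-06) = 6.889 Ω
Seg 3: A = π(0.321/2 mm)² = π(1.6050e-04 m)² = 8.093e-08 m²
R_3 = (2.52×10^-8)(153)/(8.093e-08) = 47.64 Ω
R_total = R_1 + R_2 + R_3 = 60.2 Ω

60.2 Ω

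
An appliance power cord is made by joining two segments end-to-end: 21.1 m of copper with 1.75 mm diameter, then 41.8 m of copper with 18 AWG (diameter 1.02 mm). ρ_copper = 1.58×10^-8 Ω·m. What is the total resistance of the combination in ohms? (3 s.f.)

0.947 Ω

Segment 1: A = π(d/2)² = π(8.7500e-04 m)² = 2.405e-06 m²
R₁ = ρL/A = (1.58×10^-8)(21.1)/(2.405e-06) = 0.1386 Ω
Segment 2: A = π(1.02/2 mm)² = π(5.1000e-04 m)² = 8.171e-07 m²
R₂ = (1.58×10^-8)(41.8)/(8.171e-07) = 0.8082 Ω
R = R₁ + R₂ = 0.947 Ω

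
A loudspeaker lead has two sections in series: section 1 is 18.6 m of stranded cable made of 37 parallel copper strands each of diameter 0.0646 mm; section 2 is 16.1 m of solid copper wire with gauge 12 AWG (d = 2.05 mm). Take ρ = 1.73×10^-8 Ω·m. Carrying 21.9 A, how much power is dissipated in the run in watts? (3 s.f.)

Section 1: A_strand = π(3.2300e-05)² = 3.278e-09 m²; R₁ = ρL/(N·A_s) = (1.73×10^-8)(18.6)/(37×3.278e-09) = 2.653 Ω
Section 2: A = π(2.05/2 mm)² = π(1.0250e-03 m)² = 3.301e-06 m²
R₂ = (1.73×10^-8)(16.1)/(3.301e-06) = 0.08439 Ω
R = R₁ + R₂ = 2.738 Ω
P = I²R = (21.9)² × 2.738 = 1310 W

1310 W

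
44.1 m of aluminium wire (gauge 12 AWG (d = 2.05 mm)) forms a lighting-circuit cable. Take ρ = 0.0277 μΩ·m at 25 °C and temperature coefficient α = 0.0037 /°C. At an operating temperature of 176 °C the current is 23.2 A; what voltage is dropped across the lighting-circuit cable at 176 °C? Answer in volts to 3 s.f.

13.4 V

ρ = 0.0277 μΩ·m = 2.77×10^-8 Ω·m
A = π(2.05/2 mm)² = π(1.0250e-03 m)² = 3.301e-06 m²
R₍25₎ = ρL/A = (2.77×10^-8)(44.1)/(3.301e-06) = 0.3701 Ω
R₍176₎ = R₍25₎(1 + αΔT) = 0.3701 × (1 + 0.0037×151) = 0.5769 Ω
V = IR = 23.2 × 0.5769 = 13.4 V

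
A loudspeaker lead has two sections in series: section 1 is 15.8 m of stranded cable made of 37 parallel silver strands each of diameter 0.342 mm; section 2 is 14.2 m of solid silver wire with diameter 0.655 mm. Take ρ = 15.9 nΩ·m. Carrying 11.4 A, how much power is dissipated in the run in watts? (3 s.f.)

96.7 W

ρ = 15.9 nΩ·m = 1.59×10^-8 Ω·m
Section 1: A_strand = π(1.7100e-04)² = 9.186e-08 m²; R₁ = ρL/(N·A_s) = (1.59×10^-8)(15.8)/(37×9.186e-08) = 0.07391 Ω
Section 2: A = π(d/2)² = π(3.2750e-04 m)² = 3.370e-07 m²
R₂ = (1.59×10^-8)(14.2)/(3.370e-07) = 0.6701 Ω
R = R₁ + R₂ = 0.744 Ω
P = I²R = (11.4)² × 0.744 = 96.7 W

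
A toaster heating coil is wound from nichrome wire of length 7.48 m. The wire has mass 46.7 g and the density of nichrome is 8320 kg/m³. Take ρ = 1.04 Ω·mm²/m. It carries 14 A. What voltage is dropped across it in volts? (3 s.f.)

145 V

ρ = 1.04 Ω·mm²/m = 1.04×10^-6 Ω·m
A = m/(density·L) = 0.0467/(8320×7.48) = 7.5040e-07 m²
R = ρL/A = (1.04×10^-6)(7.48)/(7.5040e-07) = 10.37 Ω
V = IR = 14 × 10.37 = 145 V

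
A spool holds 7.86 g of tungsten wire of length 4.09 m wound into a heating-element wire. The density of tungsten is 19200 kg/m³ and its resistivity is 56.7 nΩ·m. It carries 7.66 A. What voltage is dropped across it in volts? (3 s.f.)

17.7 V

ρ = 56.7 nΩ·m = 5.67×10^-8 Ω·m
A = m/(density·L) = 0.00786/(19200×4.09) = 1.0009e-07 m²
R = ρL/A = (5.67×10^-8)(4.09)/(1.0009e-07) = 2.317 Ω
V = IR = 7.66 × 2.317 = 17.7 V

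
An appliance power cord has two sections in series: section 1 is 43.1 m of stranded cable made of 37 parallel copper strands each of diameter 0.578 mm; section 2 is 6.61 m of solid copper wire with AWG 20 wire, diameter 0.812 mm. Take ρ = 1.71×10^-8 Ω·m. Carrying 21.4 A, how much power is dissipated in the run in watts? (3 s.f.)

Section 1: A_strand = π(2.8900e-04)² = 2.624e-07 m²; R₁ = ρL/(N·A_s) = (1.71×10^-8)(43.1)/(37×2.624e-07) = 0.07591 Ω
Section 2: A = π(0.812/2 mm)² = π(4.0600e-04 m)² = 5.178e-07 m²
R₂ = (1.71×10^-8)(6.61)/(5.178e-07) = 0.2183 Ω
R = R₁ + R₂ = 0.2942 Ω
P = I²R = (21.4)² × 0.2942 = 135 W

135 W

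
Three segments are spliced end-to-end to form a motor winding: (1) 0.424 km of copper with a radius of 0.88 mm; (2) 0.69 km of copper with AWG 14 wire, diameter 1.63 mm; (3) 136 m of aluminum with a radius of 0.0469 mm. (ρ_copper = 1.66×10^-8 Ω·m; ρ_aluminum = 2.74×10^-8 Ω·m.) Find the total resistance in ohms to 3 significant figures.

Seg 1: A = πr² = π(8.8000e-04 m)² = 2.433e-06 m²
R_1 = (1.66×10^-8)(424)/(2.433e-06) = 2.893 Ω
Seg 2: A = π(1.63/2 mm)² = π(8.1500e-04 m)² = 2.087e-06 m²
R_2 = (1.66×10^-8)(690)/(2.087e-06) = 5.489 Ω
Seg 3: A = πr² = π(4.6900e-05 m)² = 6.910e-09 m²
R_3 = (2.74×10^-8)(136)/(6.910e-09) = 539.3 Ω
R_total = R_1 + R_2 + R_3 = 548 Ω

548 Ω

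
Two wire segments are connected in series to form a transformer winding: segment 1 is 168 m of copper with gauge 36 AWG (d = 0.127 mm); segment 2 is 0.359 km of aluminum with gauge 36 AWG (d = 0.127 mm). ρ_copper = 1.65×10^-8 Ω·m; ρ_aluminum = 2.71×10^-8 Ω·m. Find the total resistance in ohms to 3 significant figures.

Segment 1: A = π(0.127/2 mm)² = π(6.3500e-05 m)² = 1.267e-08 m²
R₁ = ρL/A = (1.65×10^-8)(168)/(1.267e-08) = 218.8 Ω
R₂ = (2.71×10^-8)(359)/(1.267e-08) = 768 Ω
R = R₁ + R₂ = 987 Ω

987 Ω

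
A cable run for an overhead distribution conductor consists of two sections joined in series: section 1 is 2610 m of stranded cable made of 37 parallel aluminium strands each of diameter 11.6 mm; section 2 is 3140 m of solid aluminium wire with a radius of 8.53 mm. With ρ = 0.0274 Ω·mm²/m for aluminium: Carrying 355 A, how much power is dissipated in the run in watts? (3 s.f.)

ρ = 0.0274 Ω·mm²/m = 2.74×10^-8 Ω·m
Section 1: A_strand = π(5.8000e-03)² = 1.057e-04 m²; R₁ = ρL/(N·A_s) = (2.74×10^-8)(2610)/(37×1.057e-04) = 0.01829 Ω
Section 2: A = πr² = π(8.5300e-03 m)² = 2.286e-04 m²
R₂ = (2.74×10^-8)(3140)/(2.286e-04) = 0.3764 Ω
R = R₁ + R₂ = 0.3947 Ω
P = I²R = (355)² × 0.3947 = 49700 W

49700 W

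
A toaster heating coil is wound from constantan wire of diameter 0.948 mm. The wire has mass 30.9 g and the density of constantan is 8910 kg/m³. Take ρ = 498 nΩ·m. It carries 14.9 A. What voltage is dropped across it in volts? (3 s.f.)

51.7 V

ρ = 498 nΩ·m = 4.98×10^-7 Ω·m
A = π(d/2)² = π(4.7400e-04 m)² = 7.0584e-07 m²
L = m/(density·A) = 0.0309/(8910×7.0584e-07) = 4.913 m
R = ρL/A = (4.98×10^-7)(4.913)/(7.0584e-07) = 3.467 Ω
V = IR = 14.9 × 3.467 = 51.7 V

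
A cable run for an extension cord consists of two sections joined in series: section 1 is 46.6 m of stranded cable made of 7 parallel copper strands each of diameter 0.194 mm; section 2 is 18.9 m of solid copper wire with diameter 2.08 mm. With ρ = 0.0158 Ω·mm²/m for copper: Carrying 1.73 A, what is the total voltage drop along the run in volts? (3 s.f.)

ρ = 0.0158 Ω·mm²/m = 1.58×10^-8 Ω·m
Section 1: A_strand = π(9.7000e-05)² = 2.956e-08 m²; R₁ = ρL/(N·A_s) = (1.58×10^-8)(46.6)/(7×2.956e-08) = 3.558 Ω
Section 2: A = π(d/2)² = π(1.0400e-03 m)² = 3.398e-06 m²
R₂ = (1.58×10^-8)(18.9)/(3.398e-06) = 0.08788 Ω
R = R₁ + R₂ = 3.646 Ω
V = IR = 1.73 × 3.646 = 6.31 V

6.31 V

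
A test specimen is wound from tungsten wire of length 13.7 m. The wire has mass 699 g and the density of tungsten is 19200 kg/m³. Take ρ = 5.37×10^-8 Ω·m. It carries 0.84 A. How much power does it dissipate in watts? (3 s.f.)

0.195 W

A = m/(density·L) = 0.699/(19200×13.7) = 2.6574e-06 m²
R = ρL/A = (5.37×10^-8)(13.7)/(2.6574e-06) = 0.2768 Ω
P = I²R = (0.84)² × 0.2768 = 0.195 W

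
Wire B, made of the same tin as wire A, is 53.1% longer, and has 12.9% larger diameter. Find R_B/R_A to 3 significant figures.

R ∝ L/d², so R_B/R_A = (1 + 53.1/100) × (1 + 12.9/100)⁻²
= 1.531 × 0.7845 = 1.20

1.20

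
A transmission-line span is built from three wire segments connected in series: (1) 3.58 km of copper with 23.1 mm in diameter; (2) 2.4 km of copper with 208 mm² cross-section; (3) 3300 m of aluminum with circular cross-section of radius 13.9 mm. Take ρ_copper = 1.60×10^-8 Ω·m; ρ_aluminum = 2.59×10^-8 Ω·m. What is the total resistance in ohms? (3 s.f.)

0.462 Ω

Seg 1: A = π(d/2)² = π(1.1550e-02 m)² = 4.191e-04 m²
R_1 = (1.60×10^-8)(3580)/(4.191e-04) = 0.1367 Ω
Seg 2: A = 208 mm² = 2.080e-04 m²
R_2 = (1.60×10^-8)(2400)/(2.080e-04) = 0.1846 Ω
Seg 3: A = πr² = π(1.3900e-02 m)² = 6.070e-04 m²
R_3 = (2.59×10^-8)(3300)/(6.070e-04) = 0.1408 Ω
R_total = R_1 + R_2 + R_3 = 0.462 Ω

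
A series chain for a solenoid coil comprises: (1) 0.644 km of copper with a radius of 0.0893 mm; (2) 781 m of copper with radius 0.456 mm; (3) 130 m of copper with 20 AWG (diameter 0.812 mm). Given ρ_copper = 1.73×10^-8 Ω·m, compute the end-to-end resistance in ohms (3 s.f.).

Seg 1: A = πr² = π(8.9300e-05 m)² = 2.505e-08 m²
R_1 = (1.73×10^-8)(644)/(2.505e-08) = 444.7 Ω
Seg 2: A = πr² = π(4.5600e-04 m)² = 6.533e-07 m²
R_2 = (1.73×10^-8)(781)/(6.533e-07) = 20.68 Ω
Seg 3: A = π(0.812/2 mm)² = π(4.0600e-04 m)² = 5.178e-07 m²
R_3 = (1.73×10^-8)(130)/(5.178e-07) = 4.343 Ω
R_total = R_1 + R_2 + R_3 = 470 Ω

470 Ω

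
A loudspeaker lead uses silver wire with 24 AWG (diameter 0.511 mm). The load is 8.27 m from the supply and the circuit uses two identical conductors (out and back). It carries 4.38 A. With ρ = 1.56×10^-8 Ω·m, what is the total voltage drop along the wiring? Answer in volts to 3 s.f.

5.51 V

A = π(0.511/2 mm)² = π(2.5550e-04 m)² = 2.051e-07 m²
Total conductor length (both ways) L = 2 × 8.27 = 16.54 m
R = ρL/A = (1.56×10^-8)(16.54)/(2.051e-07) = 1.258 Ω
V = IR = 4.38 × 1.258 = 5.51 V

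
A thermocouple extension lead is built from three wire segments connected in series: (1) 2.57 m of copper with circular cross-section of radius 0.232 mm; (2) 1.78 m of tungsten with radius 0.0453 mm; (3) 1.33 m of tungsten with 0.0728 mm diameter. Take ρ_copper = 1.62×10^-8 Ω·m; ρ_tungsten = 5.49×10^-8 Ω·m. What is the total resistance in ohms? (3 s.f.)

32.9 Ω

Seg 1: A = πr² = π(2.3200e-04 m)² = 1.691e-07 m²
R_1 = (1.62×10^-8)(2.57)/(1.691e-07) = 0.2462 Ω
Seg 2: A = πr² = π(4.5300e-05 m)² = 6.447e-09 m²
R_2 = (5.49×10^-8)(1.78)/(6.447e-09) = 15.16 Ω
Seg 3: A = π(d/2)² = π(3.6400e-05 m)² = 4.162e-09 m²
R_3 = (5.49×10^-8)(1.33)/(4.162e-09) = 17.54 Ω
R_total = R_1 + R_2 + R_3 = 32.9 Ω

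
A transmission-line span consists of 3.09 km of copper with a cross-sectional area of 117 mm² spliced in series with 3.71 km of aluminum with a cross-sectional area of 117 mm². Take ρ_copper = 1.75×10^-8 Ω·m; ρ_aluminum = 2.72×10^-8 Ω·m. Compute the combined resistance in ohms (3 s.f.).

Segment 1: A = 117 mm² = 1.170e-04 m²
R₁ = ρL/A = (1.75×10^-8)(3090)/(1.170e-04) = 0.4622 Ω
R₂ = (2.72×10^-8)(3710)/(1.170e-04) = 0.8625 Ω
R = R₁ + R₂ = 1.32 Ω

1.32 Ω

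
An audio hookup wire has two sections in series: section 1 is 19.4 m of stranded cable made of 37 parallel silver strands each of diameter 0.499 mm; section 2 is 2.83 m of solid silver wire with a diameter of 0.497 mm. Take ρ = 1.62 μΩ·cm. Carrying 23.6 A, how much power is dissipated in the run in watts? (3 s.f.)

156 W

ρ = 1.62 μΩ·cm = 1.62×10^-8 Ω·m
Section 1: A_strand = π(2.4950e-04)² = 1.956e-07 m²; R₁ = ρL/(N·A_s) = (1.62×10^-8)(19.4)/(37×1.956e-07) = 0.04343 Ω
Section 2: A = π(d/2)² = π(2.4850e-04 m)² = 1.940e-07 m²
R₂ = (1.62×10^-8)(2.83)/(1.940e-07) = 0.2363 Ω
R = R₁ + R₂ = 0.2798 Ω
P = I²R = (23.6)² × 0.2798 = 156 W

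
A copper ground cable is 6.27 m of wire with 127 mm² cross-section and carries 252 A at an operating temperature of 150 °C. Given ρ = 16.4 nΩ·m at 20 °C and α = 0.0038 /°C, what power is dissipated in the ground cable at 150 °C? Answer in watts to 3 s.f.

ρ = 16.4 nΩ·m = 1.64×10^-8 Ω·m
A = 127 mm² = 1.270e-04 m²
R₍20₎ = ρL/A = (1.64×10^-8)(6.27)/(1.270e-04) = 8.097×10^-4 Ω
R₍150₎ = R₍20₎(1 + αΔT) = 8.097×10^-4 × (1 + 0.0038×130) = 0.00121 Ω
P = I²R = (252)² × 0.00121 = 76.8 W

76.8 W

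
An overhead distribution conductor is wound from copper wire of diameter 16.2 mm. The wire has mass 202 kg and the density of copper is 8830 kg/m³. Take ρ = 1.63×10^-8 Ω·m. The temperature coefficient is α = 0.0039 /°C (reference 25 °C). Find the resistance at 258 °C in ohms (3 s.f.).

A = π(d/2)² = π(8.1000e-03 m)² = 2.0612e-04 m²
L = m/(density·A) = 202/(8830×2.0612e-04) = 111 m
R = ρL/A = (1.63×10^-8)(111)/(2.0612e-04) = 0.008777 Ω
R(258 °C) = 0.008777 × (1 + 0.0039×233) = 0.0168 Ω

0.0168 Ω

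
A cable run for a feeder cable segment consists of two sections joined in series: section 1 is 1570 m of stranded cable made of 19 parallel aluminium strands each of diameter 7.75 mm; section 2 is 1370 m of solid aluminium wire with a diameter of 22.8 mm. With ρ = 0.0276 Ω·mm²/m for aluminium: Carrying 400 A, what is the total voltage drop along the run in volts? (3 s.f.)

ρ = 0.0276 Ω·mm²/m = 2.76×10^-8 Ω·m
Section 1: A_strand = π(3.8750e-03)² = 4.717e-05 m²; R₁ = ρL/(N·A_s) = (2.76×10^-8)(1570)/(19×4.717e-05) = 0.04835 Ω
Section 2: A = π(d/2)² = π(1.1400e-02 m)² = 4.083e-04 m²
R₂ = (2.76×10^-8)(1370)/(4.083e-04) = 0.09261 Ω
R = R₁ + R₂ = 0.141 Ω
V = IR = 400 × 0.141 = 56.4 V

56.4 V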